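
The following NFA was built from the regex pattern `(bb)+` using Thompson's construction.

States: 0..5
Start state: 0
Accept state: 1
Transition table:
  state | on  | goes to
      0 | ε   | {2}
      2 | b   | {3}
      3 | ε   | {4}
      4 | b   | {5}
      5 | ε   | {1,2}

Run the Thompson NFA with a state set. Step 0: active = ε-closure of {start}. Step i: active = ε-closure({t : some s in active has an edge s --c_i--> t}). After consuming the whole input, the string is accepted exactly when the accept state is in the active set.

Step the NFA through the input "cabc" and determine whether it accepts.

S₀ = ε-closure({0}) = {0,2}
'c' @ 1: {}  — dead — no transitions
rest 'abc' ignored (set empty)
end set {} — state 1 not in

Answer: REJECT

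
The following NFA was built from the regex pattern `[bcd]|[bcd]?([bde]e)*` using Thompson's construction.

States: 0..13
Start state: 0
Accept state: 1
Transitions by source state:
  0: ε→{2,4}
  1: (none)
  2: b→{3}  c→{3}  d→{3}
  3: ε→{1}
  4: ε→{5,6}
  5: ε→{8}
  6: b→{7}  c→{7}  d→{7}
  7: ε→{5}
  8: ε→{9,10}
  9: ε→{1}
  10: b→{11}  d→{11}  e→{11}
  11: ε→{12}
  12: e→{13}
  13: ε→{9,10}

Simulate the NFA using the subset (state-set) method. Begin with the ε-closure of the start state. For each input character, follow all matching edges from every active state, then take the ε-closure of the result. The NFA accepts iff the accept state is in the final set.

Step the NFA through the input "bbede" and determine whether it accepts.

Answer: ACCEPT

Derivation:
start: ε-closure({0}) = {0,1,2,4,5,6,8,9,10}
'b' @ 1: {1,3,5,7,8,9,10,11,12}  ✓accept
'b' @ 2: {11,12}
'e' @ 3: {1,9,10,13}  ✓accept
'd' @ 4: {11,12}
'e' @ 5: {1,9,10,13}  ✓accept
end set {1,9,10,13} — state 1 in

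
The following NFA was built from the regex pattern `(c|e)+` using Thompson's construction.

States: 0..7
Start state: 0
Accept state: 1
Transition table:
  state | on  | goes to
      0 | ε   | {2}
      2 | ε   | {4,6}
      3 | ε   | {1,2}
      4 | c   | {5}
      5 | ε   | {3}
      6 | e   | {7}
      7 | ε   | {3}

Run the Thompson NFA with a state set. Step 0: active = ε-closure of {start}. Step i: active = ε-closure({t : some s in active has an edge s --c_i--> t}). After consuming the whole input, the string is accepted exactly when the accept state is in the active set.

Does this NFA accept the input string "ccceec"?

S₀ = ε-closure({0}) = {0,2,4,6}
'c' @ 1: {1,2,3,4,5,6}  ✓accept
'c' @ 2: {1,2,3,4,5,6}  ✓accept
'c' @ 3: {1,2,3,4,5,6}  ✓accept
'e' @ 4: {1,2,3,4,6,7}  ✓accept
'e' @ 5: {1,2,3,4,6,7}  ✓accept
'c' @ 6: {1,2,3,4,5,6}  ✓accept
end set {1,2,3,4,5,6} — state 1 in

Answer: ACCEPT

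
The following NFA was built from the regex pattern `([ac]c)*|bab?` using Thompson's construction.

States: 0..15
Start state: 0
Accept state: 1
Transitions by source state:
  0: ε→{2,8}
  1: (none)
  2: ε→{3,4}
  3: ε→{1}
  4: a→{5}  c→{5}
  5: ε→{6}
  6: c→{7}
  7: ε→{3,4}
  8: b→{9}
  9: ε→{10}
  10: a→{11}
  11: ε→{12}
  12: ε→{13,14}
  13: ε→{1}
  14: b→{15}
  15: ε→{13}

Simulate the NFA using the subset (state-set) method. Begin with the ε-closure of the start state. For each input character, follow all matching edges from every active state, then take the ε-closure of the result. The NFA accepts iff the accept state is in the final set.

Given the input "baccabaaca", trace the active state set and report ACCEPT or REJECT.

Answer: REJECT

Trace:
start: ε-closure({0}) = {0,1,2,3,4,8}
'b' @ 1: {9,10}
'a' @ 2: {1,11,12,13,14}  (accept∈set)
'c' @ 3: {}  — no active states
rest 'cabaaca' ignored (set empty)
after full input: {}  (accept=1 not in)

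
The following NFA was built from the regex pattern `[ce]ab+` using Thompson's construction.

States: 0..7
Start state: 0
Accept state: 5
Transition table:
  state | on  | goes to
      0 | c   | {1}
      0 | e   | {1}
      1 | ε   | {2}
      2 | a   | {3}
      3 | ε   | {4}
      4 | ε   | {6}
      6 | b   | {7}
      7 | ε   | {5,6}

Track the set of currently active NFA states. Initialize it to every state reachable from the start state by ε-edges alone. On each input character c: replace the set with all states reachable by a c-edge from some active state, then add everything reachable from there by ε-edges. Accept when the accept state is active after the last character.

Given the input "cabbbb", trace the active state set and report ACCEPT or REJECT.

initial (ε-close {0}): {0}
'c' @ 1: {1,2}
'a' @ 2: {3,4,6}
'b' @ 3: {5,6,7}  ✓accept
'b' @ 4: {5,6,7}  ✓accept
'b' @ 5: {5,6,7}  ✓accept
'b' @ 6: {5,6,7}  ✓accept
after full input: {5,6,7}  (accept=5 in)

Answer: ACCEPT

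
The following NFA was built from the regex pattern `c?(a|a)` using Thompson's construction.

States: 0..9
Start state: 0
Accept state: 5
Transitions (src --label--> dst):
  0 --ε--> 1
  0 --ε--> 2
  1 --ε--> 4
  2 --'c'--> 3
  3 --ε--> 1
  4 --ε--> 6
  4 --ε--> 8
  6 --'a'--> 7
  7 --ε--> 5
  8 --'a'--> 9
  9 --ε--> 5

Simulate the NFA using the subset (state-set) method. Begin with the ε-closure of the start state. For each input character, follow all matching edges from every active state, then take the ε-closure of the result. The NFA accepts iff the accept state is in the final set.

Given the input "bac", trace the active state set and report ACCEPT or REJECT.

Answer: REJECT

Derivation:
initial (ε-close {0}): {0,1,2,4,6,8}
'b' @ 1: {}  — state set empty
rest 'ac' ignored (set empty)
end set {} — state 5 not in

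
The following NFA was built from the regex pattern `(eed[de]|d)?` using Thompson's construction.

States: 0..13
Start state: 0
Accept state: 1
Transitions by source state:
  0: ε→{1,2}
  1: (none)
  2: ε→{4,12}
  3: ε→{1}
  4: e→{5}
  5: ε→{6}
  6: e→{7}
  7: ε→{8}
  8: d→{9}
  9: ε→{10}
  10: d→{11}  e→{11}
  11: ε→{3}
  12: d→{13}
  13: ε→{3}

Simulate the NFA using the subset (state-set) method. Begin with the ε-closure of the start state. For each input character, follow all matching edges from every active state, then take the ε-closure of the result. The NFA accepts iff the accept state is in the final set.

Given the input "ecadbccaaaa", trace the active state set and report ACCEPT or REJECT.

Answer: REJECT

Trace:
start: ε-closure({0}) = {0,1,2,4,12}
'e' @ 1: {5,6}
'c' @ 2: {}  — no active states
rest 'adbccaaaa' ignored (set empty)
final: {}; accept 1 not in set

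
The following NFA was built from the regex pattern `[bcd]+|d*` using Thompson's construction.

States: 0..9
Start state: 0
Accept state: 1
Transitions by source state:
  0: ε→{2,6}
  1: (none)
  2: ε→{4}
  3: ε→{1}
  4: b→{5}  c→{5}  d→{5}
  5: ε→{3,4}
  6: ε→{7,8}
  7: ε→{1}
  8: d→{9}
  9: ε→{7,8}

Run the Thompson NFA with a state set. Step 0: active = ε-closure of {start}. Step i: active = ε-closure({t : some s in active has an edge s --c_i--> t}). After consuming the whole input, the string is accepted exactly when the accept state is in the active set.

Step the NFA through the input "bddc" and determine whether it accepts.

start: ε-closure({0}) = {0,1,2,4,6,7,8}
'b' @ 1: {1,3,4,5}  ✓accept
'd' @ 2: {1,3,4,5}  ✓accept
'd' @ 3: {1,3,4,5}  ✓accept
'c' @ 4: {1,3,4,5}  ✓accept
final: {1,3,4,5}; accept 1 in set

Answer: ACCEPT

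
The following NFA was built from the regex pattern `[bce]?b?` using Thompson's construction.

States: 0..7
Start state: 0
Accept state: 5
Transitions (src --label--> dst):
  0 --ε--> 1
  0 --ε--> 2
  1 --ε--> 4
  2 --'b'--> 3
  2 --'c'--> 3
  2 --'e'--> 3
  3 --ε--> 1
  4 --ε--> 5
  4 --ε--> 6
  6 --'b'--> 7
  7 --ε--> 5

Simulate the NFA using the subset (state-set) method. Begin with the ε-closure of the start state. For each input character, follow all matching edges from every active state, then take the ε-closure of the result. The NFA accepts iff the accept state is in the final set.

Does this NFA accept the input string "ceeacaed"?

initial (ε-close {0}): {0,1,2,4,5,6}
'c' @ 1: {1,3,4,5,6}  (accept∈set)
'e' @ 2: {}  — dead — no transitions
rest 'eacaed' ignored (set empty)
end set {} — state 5 not in

Answer: REJECT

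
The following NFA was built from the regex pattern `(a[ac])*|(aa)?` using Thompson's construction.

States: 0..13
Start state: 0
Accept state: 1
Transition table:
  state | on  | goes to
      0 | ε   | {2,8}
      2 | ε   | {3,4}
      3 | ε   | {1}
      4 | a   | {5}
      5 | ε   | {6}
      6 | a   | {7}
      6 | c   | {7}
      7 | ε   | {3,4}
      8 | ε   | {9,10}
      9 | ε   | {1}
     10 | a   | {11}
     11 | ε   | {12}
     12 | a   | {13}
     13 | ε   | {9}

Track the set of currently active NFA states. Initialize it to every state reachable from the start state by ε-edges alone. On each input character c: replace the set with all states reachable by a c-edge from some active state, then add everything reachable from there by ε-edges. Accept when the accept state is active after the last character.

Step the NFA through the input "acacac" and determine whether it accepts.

start: ε-closure({0}) = {0,1,2,3,4,8,9,10}
'a' @ 1: {5,6,11,12}
'c' @ 2: {1,3,4,7}  [accepting]
'a' @ 3: {5,6}
'c' @ 4: {1,3,4,7}  [accepting]
'a' @ 5: {5,6}
'c' @ 6: {1,3,4,7}  [accepting]
final: {1,3,4,7}; accept 1 in set

Answer: ACCEPT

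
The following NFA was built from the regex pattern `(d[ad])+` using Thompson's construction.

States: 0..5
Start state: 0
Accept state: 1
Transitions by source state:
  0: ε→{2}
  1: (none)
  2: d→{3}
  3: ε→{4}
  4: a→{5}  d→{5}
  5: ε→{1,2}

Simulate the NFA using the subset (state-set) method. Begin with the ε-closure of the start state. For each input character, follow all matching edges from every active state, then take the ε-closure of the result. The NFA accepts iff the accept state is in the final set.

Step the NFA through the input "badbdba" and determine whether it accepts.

Answer: REJECT

Steps:
initial (ε-close {0}): {0,2}
'b' @ 1: {}  — state set empty
rest 'adbdba' ignored (set empty)
end set {} — state 1 not in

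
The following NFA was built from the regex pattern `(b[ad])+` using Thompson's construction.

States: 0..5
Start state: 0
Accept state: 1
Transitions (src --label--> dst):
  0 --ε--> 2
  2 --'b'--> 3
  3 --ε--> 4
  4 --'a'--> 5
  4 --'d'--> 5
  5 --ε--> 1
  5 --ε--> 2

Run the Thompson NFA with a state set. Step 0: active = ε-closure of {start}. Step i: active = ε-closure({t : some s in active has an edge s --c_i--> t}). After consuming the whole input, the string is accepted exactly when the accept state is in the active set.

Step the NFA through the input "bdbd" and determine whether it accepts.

start: ε-closure({0}) = {0,2}
'b' @ 1: {3,4}
'd' @ 2: {1,2,5}  (accept∈set)
'b' @ 3: {3,4}
'd' @ 4: {1,2,5}  (accept∈set)
final: {1,2,5}; accept 1 in set

Answer: ACCEPT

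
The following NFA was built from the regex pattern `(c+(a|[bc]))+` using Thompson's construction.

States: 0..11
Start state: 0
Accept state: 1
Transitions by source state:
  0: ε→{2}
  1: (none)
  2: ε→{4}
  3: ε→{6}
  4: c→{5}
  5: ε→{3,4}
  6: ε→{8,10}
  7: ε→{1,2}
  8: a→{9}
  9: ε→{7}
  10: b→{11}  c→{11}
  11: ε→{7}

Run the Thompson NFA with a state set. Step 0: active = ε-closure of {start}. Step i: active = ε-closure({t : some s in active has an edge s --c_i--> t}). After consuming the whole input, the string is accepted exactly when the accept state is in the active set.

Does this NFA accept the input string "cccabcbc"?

start: ε-closure({0}) = {0,2,4}
'c' @ 1: {3,4,5,6,8,10}
'c' @ 2: {1,2,3,4,5,6,7,8,10,11}  [accepting]
'c' @ 3: {1,2,3,4,5,6,7,8,10,11}  [accepting]
'a' @ 4: {1,2,4,7,9}  [accepting]
'b' @ 5: {}  — no active states
rest 'cbc' ignored (set empty)
after full input: {}  (accept=1 not in)

Answer: REJECT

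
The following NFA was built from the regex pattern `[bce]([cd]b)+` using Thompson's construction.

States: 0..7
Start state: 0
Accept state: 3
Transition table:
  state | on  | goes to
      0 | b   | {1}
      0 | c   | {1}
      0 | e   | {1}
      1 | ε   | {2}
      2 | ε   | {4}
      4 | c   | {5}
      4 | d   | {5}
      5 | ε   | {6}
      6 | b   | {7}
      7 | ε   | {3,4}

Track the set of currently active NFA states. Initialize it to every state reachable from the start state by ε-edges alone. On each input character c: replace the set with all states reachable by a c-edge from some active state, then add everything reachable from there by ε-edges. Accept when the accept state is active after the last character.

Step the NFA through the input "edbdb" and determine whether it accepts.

Answer: ACCEPT

Steps:
S₀ = ε-closure({0}) = {0}
'e' @ 1: {1,2,4}
'd' @ 2: {5,6}
'b' @ 3: {3,4,7}  ✓accept
'd' @ 4: {5,6}
'b' @ 5: {3,4,7}  ✓accept
end set {3,4,7} — state 3 in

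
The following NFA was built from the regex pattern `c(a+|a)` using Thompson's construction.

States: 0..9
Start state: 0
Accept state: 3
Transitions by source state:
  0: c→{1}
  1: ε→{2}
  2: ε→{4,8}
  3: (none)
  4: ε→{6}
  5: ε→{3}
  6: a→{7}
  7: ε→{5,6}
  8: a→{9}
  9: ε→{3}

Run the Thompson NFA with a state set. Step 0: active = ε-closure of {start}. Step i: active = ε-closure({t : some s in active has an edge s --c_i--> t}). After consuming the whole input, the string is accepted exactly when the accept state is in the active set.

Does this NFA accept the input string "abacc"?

Answer: REJECT

Derivation:
S₀ = ε-closure({0}) = {0}
'a' @ 1: {}  — no active states
rest 'bacc' ignored (set empty)
after full input: {}  (accept=3 not in)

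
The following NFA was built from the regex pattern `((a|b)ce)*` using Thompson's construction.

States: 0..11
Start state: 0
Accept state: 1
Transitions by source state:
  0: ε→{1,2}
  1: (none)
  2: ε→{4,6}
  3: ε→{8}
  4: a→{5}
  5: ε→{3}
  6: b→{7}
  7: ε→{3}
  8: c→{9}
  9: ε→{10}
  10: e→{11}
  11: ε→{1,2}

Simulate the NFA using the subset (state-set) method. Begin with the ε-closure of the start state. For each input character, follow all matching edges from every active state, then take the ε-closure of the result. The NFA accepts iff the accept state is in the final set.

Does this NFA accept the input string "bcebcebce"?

S₀ = ε-closure({0}) = {0,1,2,4,6}
'b' @ 1: {3,7,8}
'c' @ 2: {9,10}
'e' @ 3: {1,2,4,6,11}  (accept∈set)
'b' @ 4: {3,7,8}
'c' @ 5: {9,10}
'e' @ 6: {1,2,4,6,11}  (accept∈set)
'b' @ 7: {3,7,8}
'c' @ 8: {9,10}
'e' @ 9: {1,2,4,6,11}  (accept∈set)
end set {1,2,4,6,11} — state 1 in

Answer: ACCEPT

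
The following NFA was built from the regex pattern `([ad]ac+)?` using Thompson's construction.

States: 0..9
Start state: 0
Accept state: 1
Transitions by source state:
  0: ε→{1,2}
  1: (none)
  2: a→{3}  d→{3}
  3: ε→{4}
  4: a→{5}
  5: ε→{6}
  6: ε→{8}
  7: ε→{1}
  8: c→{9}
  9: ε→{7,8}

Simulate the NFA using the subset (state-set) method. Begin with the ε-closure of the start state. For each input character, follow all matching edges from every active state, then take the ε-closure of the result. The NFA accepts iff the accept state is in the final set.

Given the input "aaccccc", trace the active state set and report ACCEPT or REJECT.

Answer: ACCEPT

Steps:
initial (ε-close {0}): {0,1,2}
'a' @ 1: {3,4}
'a' @ 2: {5,6,8}
'c' @ 3: {1,7,8,9}  (accept∈set)
'c' @ 4: {1,7,8,9}  (accept∈set)
'c' @ 5: {1,7,8,9}  (accept∈set)
'c' @ 6: {1,7,8,9}  (accept∈set)
'c' @ 7: {1,7,8,9}  (accept∈set)
end set {1,7,8,9} — state 1 in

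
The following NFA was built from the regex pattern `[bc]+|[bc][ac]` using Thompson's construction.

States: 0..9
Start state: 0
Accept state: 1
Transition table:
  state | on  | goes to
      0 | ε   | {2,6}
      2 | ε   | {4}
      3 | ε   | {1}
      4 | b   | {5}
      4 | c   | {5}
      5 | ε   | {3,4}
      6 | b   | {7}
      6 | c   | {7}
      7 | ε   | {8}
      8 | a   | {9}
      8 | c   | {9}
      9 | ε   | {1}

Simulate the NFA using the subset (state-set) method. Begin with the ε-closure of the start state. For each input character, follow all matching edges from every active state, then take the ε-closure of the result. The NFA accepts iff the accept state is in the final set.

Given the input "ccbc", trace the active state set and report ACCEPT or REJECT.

start: ε-closure({0}) = {0,2,4,6}
'c' @ 1: {1,3,4,5,7,8}  [accepting]
'c' @ 2: {1,3,4,5,9}  [accepting]
'b' @ 3: {1,3,4,5}  [accepting]
'c' @ 4: {1,3,4,5}  [accepting]
after full input: {1,3,4,5}  (accept=1 in)

Answer: ACCEPT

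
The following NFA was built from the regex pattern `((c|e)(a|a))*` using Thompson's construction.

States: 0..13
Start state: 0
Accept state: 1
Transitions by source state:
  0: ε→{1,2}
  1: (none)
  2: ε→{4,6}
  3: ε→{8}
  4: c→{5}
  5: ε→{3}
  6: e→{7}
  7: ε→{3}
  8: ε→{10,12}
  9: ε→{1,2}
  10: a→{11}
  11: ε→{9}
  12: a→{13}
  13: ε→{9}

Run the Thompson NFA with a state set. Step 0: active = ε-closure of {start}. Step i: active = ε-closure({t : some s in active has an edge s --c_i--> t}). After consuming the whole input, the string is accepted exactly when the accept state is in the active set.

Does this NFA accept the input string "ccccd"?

start: ε-closure({0}) = {0,1,2,4,6}
'c' @ 1: {3,5,8,10,12}
'c' @ 2: {}  — no active states
rest 'ccd' ignored (set empty)
final: {}; accept 1 not in set

Answer: REJECT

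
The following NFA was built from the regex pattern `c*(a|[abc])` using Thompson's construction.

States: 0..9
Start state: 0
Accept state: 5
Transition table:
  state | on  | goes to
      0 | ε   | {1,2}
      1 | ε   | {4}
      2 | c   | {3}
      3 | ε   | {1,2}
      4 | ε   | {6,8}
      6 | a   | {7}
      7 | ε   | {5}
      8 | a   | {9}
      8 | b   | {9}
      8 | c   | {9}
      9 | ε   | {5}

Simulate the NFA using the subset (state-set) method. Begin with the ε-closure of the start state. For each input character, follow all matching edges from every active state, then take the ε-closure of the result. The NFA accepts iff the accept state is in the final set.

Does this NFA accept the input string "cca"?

Answer: ACCEPT

Steps:
S₀ = ε-closure({0}) = {0,1,2,4,6,8}
'c' @ 1: {1,2,3,4,5,6,8,9}  (accept∈set)
'c' @ 2: {1,2,3,4,5,6,8,9}  (accept∈set)
'a' @ 3: {5,7,9}  (accept∈set)
after full input: {5,7,9}  (accept=5 in)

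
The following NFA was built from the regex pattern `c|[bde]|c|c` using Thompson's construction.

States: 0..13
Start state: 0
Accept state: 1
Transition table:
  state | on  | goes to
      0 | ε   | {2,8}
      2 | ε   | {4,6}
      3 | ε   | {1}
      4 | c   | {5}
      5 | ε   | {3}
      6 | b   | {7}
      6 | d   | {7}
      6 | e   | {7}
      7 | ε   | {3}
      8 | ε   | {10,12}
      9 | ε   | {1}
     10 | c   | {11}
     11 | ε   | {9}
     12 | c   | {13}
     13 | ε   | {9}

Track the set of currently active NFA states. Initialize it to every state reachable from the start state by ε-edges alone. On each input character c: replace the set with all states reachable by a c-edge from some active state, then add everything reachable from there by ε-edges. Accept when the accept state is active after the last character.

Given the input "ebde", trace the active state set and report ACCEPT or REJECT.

Answer: REJECT

Trace:
initial (ε-close {0}): {0,2,4,6,8,10,12}
'e' @ 1: {1,3,7}  (accept∈set)
'b' @ 2: {}  — state set empty
rest 'de' ignored (set empty)
final: {}; accept 1 not in set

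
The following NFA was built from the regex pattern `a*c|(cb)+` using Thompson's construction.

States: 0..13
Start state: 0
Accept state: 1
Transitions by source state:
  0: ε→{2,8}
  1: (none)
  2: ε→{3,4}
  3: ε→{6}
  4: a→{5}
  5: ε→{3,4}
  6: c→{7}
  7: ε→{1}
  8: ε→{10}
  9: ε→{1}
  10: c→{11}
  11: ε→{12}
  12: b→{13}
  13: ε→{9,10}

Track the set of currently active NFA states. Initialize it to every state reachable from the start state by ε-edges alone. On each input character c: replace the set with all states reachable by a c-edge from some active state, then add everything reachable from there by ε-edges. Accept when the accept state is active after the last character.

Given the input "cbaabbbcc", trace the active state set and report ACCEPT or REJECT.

Answer: REJECT

Derivation:
initial (ε-close {0}): {0,2,3,4,6,8,10}
'c' @ 1: {1,7,11,12}  (accept∈set)
'b' @ 2: {1,9,10,13}  (accept∈set)
'a' @ 3: {}  — dead — no transitions
rest 'abbbcc' ignored (set empty)
final: {}; accept 1 not in set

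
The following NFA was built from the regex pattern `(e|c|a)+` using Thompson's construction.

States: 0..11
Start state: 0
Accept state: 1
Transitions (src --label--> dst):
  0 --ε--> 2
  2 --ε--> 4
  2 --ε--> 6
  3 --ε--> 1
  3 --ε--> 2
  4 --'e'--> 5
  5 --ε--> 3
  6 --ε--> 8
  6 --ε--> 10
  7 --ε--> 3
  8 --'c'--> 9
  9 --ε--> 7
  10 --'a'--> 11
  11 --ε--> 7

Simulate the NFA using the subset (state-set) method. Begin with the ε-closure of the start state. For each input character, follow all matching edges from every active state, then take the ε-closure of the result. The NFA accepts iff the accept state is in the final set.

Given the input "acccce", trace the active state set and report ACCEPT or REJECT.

initial (ε-close {0}): {0,2,4,6,8,10}
'a' @ 1: {1,2,3,4,6,7,8,10,11}  [accepting]
'c' @ 2: {1,2,3,4,6,7,8,9,10}  [accepting]
'c' @ 3: {1,2,3,4,6,7,8,9,10}  [accepting]
'c' @ 4: {1,2,3,4,6,7,8,9,10}  [accepting]
'c' @ 5: {1,2,3,4,6,7,8,9,10}  [accepting]
'e' @ 6: {1,2,3,4,5,6,8,10}  [accepting]
final: {1,2,3,4,5,6,8,10}; accept 1 in set

Answer: ACCEPT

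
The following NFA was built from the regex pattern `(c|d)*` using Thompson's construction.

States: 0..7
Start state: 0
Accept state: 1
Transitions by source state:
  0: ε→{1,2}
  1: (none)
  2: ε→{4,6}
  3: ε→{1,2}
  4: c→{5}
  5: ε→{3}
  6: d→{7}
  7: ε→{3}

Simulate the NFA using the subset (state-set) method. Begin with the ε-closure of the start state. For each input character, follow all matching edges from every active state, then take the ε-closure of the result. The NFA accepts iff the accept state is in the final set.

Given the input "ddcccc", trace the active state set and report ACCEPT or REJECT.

Answer: ACCEPT

Steps:
initial (ε-close {0}): {0,1,2,4,6}
'd' @ 1: {1,2,3,4,6,7}  [accepting]
'd' @ 2: {1,2,3,4,6,7}  [accepting]
'c' @ 3: {1,2,3,4,5,6}  [accepting]
'c' @ 4: {1,2,3,4,5,6}  [accepting]
'c' @ 5: {1,2,3,4,5,6}  [accepting]
'c' @ 6: {1,2,3,4,5,6}  [accepting]
after full input: {1,2,3,4,5,6}  (accept=1 in)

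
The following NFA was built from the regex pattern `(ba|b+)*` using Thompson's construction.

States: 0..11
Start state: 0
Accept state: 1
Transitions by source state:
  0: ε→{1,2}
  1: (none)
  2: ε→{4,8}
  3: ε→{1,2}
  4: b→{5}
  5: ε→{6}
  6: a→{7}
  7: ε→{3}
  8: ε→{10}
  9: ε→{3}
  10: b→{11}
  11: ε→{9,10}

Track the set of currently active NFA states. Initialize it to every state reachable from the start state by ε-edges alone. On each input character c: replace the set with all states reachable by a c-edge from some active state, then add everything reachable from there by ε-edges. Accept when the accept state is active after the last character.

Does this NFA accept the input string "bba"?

start: ε-closure({0}) = {0,1,2,4,8,10}
'b' @ 1: {1,2,3,4,5,6,8,9,10,11}  (accept∈set)
'b' @ 2: {1,2,3,4,5,6,8,9,10,11}  (accept∈set)
'a' @ 3: {1,2,3,4,7,8,10}  (accept∈set)
after full input: {1,2,3,4,7,8,10}  (accept=1 in)

Answer: ACCEPT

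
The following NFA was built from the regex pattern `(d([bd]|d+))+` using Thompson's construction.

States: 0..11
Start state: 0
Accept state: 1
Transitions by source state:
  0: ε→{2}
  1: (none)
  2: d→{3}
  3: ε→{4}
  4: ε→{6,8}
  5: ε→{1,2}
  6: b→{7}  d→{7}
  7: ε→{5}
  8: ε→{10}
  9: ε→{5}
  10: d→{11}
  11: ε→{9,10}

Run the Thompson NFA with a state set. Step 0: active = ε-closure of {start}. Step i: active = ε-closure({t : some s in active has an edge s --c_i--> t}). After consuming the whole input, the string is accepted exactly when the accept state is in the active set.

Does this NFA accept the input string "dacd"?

Answer: REJECT

Derivation:
start: ε-closure({0}) = {0,2}
'd' @ 1: {3,4,6,8,10}
'a' @ 2: {}  — dead — no transitions
rest 'cd' ignored (set empty)
after full input: {}  (accept=1 not in)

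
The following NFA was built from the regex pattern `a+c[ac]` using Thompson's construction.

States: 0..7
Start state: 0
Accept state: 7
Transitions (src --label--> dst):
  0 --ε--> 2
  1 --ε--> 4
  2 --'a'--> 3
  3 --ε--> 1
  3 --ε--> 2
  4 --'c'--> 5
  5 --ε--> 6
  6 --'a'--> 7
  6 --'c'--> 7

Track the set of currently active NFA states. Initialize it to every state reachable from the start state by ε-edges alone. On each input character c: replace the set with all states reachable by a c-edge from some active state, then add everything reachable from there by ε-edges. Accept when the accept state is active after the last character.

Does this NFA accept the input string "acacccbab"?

S₀ = ε-closure({0}) = {0,2}
'a' @ 1: {1,2,3,4}
'c' @ 2: {5,6}
'a' @ 3: {7}  (accept∈set)
'c' @ 4: {}  — no active states
rest 'ccbab' ignored (set empty)
after full input: {}  (accept=7 not in)

Answer: REJECT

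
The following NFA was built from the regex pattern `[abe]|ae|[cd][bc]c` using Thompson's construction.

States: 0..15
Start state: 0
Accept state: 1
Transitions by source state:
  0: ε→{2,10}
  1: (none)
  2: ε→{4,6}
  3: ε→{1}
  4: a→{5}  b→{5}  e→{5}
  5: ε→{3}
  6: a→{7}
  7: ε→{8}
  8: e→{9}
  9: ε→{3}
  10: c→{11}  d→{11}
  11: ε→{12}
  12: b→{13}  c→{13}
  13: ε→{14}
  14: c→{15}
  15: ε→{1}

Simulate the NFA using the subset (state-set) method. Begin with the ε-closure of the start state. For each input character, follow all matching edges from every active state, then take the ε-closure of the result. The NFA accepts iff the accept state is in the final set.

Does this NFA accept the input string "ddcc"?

initial (ε-close {0}): {0,2,4,6,10}
'd' @ 1: {11,12}
'd' @ 2: {}  — state set empty
rest 'cc' ignored (set empty)
final: {}; accept 1 not in set

Answer: REJECT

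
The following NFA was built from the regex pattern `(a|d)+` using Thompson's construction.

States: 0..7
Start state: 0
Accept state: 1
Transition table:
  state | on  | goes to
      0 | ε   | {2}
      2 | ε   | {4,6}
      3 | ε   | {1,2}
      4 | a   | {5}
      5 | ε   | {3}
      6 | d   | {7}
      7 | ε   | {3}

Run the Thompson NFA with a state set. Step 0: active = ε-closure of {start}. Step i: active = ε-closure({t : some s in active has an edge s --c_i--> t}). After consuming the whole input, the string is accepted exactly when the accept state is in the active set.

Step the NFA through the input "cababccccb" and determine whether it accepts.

Answer: REJECT

Derivation:
initial (ε-close {0}): {0,2,4,6}
'c' @ 1: {}  — dead — no transitions
rest 'ababccccb' ignored (set empty)
final: {}; accept 1 not in set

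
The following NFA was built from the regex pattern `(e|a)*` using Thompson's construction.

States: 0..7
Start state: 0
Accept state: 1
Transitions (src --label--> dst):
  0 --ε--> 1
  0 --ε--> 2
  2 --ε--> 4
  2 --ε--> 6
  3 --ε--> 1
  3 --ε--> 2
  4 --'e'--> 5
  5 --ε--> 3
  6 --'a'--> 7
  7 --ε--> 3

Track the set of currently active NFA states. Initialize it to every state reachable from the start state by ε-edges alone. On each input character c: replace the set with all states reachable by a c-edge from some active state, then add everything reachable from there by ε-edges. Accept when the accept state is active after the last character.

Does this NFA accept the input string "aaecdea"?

start: ε-closure({0}) = {0,1,2,4,6}
'a' @ 1: {1,2,3,4,6,7}  ✓accept
'a' @ 2: {1,2,3,4,6,7}  ✓accept
'e' @ 3: {1,2,3,4,5,6}  ✓accept
'c' @ 4: {}  — state set empty
rest 'dea' ignored (set empty)
after full input: {}  (accept=1 not in)

Answer: REJECT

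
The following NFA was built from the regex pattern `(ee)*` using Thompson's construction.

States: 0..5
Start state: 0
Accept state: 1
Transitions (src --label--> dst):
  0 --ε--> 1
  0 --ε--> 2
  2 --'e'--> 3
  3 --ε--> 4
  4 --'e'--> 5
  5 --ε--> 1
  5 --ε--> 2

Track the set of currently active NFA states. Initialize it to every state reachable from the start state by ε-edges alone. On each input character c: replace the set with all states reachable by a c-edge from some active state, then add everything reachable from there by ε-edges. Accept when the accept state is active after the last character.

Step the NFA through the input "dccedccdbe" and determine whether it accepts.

initial (ε-close {0}): {0,1,2}
'd' @ 1: {}  — no active states
rest 'ccedccdbe' ignored (set empty)
final: {}; accept 1 not in set

Answer: REJECT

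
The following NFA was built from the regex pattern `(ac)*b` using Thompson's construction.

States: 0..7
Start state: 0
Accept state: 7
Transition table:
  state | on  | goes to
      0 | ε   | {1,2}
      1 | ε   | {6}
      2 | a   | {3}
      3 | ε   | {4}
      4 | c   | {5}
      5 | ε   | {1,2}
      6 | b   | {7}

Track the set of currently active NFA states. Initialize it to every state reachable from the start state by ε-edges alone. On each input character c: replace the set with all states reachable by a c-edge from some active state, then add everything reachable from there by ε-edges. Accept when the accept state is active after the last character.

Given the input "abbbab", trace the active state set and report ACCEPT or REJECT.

initial (ε-close {0}): {0,1,2,6}
'a' @ 1: {3,4}
'b' @ 2: {}  — no active states
rest 'bbab' ignored (set empty)
final: {}; accept 7 not in set

Answer: REJECT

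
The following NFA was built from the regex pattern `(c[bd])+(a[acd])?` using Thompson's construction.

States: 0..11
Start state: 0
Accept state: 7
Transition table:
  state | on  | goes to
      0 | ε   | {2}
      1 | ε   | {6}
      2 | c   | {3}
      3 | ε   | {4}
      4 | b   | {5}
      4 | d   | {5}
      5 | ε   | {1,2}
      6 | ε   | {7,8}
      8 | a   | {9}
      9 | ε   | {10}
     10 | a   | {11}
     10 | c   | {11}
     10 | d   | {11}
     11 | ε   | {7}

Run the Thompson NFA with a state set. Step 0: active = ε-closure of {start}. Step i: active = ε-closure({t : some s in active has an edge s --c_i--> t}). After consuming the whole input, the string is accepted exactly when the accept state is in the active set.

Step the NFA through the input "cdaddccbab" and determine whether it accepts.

Answer: REJECT

Derivation:
initial (ε-close {0}): {0,2}
'c' @ 1: {3,4}
'd' @ 2: {1,2,5,6,7,8}  (accept∈set)
'a' @ 3: {9,10}
'd' @ 4: {7,11}  (accept∈set)
'd' @ 5: {}  — dead — no transitions
rest 'ccbab' ignored (set empty)
after full input: {}  (accept=7 not in)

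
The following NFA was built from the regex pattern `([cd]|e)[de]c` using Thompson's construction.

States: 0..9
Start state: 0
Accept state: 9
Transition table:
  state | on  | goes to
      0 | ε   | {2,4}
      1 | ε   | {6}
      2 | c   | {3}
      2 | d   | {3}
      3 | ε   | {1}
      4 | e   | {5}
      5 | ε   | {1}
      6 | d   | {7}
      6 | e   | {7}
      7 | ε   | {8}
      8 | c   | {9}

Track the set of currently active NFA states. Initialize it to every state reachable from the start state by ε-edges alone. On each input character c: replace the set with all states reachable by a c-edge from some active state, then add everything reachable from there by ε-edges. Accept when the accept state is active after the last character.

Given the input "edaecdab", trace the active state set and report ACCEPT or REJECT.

initial (ε-close {0}): {0,2,4}
'e' @ 1: {1,5,6}
'd' @ 2: {7,8}
'a' @ 3: {}  — dead — no transitions
rest 'ecdab' ignored (set empty)
after full input: {}  (accept=9 not in)

Answer: REJECT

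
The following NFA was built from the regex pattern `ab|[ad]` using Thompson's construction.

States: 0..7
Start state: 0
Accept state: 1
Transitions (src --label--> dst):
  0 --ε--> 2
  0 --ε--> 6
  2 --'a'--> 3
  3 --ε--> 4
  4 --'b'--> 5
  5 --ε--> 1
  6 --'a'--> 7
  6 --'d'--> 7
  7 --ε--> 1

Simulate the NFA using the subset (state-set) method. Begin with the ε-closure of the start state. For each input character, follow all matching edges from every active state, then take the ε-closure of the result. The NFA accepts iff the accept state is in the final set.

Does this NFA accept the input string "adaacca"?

S₀ = ε-closure({0}) = {0,2,6}
'a' @ 1: {1,3,4,7}  (accept∈set)
'd' @ 2: {}  — state set empty
rest 'aacca' ignored (set empty)
end set {} — state 1 not in

Answer: REJECT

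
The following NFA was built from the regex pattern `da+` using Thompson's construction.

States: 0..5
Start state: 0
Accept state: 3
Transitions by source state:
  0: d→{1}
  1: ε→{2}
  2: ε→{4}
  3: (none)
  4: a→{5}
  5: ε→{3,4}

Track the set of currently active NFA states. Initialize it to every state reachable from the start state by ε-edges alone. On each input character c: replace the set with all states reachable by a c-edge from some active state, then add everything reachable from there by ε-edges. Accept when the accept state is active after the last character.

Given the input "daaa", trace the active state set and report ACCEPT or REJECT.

S₀ = ε-closure({0}) = {0}
'd' @ 1: {1,2,4}
'a' @ 2: {3,4,5}  [accepting]
'a' @ 3: {3,4,5}  [accepting]
'a' @ 4: {3,4,5}  [accepting]
final: {3,4,5}; accept 3 in set

Answer: ACCEPT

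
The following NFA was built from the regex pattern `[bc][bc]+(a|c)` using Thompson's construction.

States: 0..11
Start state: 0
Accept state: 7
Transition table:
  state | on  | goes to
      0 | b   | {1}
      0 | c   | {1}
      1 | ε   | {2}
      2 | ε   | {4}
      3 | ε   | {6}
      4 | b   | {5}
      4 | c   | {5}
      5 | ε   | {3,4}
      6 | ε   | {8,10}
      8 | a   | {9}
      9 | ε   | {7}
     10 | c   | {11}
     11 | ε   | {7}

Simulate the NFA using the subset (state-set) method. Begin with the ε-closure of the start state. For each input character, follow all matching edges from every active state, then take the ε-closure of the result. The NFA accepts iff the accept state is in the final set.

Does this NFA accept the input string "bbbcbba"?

S₀ = ε-closure({0}) = {0}
'b' @ 1: {1,2,4}
'b' @ 2: {3,4,5,6,8,10}
'b' @ 3: {3,4,5,6,8,10}
'c' @ 4: {3,4,5,6,7,8,10,11}  ✓accept
'b' @ 5: {3,4,5,6,8,10}
'b' @ 6: {3,4,5,6,8,10}
'a' @ 7: {7,9}  ✓accept
end set {7,9} — state 7 in

Answer: ACCEPT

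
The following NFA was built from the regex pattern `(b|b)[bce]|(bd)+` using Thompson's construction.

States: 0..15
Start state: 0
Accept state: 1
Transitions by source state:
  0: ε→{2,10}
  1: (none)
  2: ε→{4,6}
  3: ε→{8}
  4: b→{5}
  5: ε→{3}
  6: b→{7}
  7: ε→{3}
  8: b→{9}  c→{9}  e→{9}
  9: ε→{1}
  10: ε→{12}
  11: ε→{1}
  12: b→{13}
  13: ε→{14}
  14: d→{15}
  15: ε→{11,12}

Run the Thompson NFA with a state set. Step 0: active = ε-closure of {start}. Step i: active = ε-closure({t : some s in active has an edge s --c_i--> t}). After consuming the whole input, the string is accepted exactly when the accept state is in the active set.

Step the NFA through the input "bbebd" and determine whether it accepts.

Answer: REJECT

Steps:
initial (ε-close {0}): {0,2,4,6,10,12}
'b' @ 1: {3,5,7,8,13,14}
'b' @ 2: {1,9}  [accepting]
'e' @ 3: {}  — state set empty
rest 'bd' ignored (set empty)
final: {}; accept 1 not in set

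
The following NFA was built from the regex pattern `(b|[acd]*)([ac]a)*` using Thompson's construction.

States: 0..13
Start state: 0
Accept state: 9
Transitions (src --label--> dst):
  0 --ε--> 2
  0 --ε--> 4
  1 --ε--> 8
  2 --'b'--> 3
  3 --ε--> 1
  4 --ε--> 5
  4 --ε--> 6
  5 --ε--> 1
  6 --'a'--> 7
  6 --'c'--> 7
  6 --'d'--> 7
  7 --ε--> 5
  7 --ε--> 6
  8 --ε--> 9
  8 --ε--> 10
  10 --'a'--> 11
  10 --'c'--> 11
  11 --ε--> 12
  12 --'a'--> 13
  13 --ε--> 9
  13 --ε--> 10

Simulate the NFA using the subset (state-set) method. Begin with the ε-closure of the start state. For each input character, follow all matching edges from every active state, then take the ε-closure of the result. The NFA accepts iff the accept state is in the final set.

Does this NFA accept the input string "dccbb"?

initial (ε-close {0}): {0,1,2,4,5,6,8,9,10}
'd' @ 1: {1,5,6,7,8,9,10}  [accepting]
'c' @ 2: {1,5,6,7,8,9,10,11,12}  [accepting]
'c' @ 3: {1,5,6,7,8,9,10,11,12}  [accepting]
'b' @ 4: {}  — no active states
rest 'b' ignored (set empty)
end set {} — state 9 not in

Answer: REJECT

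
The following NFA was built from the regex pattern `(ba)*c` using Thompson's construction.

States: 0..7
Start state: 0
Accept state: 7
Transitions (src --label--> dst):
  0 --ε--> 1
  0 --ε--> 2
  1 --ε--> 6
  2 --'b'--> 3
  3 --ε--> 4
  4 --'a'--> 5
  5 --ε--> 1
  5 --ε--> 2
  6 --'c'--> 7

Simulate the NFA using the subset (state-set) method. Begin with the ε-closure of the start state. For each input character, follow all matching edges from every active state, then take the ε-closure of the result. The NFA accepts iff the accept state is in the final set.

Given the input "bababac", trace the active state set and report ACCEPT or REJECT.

Answer: ACCEPT

Steps:
S₀ = ε-closure({0}) = {0,1,2,6}
'b' @ 1: {3,4}
'a' @ 2: {1,2,5,6}
'b' @ 3: {3,4}
'a' @ 4: {1,2,5,6}
'b' @ 5: {3,4}
'a' @ 6: {1,2,5,6}
'c' @ 7: {7}  (accept∈set)
end set {7} — state 7 in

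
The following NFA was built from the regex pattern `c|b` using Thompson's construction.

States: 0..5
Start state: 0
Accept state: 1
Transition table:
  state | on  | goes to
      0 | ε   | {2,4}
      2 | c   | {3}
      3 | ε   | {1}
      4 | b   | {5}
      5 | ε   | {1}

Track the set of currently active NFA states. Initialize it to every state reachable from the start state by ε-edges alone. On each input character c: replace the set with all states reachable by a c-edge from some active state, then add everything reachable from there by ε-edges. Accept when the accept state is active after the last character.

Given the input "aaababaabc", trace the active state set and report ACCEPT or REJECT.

S₀ = ε-closure({0}) = {0,2,4}
'a' @ 1: {}  — dead — no transitions
rest 'aababaabc' ignored (set empty)
after full input: {}  (accept=1 not in)

Answer: REJECT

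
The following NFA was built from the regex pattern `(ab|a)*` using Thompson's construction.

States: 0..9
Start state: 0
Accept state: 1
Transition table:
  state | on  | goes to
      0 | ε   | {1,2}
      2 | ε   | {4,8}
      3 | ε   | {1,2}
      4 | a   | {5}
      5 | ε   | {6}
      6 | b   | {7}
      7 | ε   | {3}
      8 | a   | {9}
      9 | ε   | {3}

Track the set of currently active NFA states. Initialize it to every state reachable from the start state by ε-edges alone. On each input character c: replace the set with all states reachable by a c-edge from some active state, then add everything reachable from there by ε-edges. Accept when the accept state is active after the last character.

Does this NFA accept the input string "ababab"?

Answer: ACCEPT

Steps:
initial (ε-close {0}): {0,1,2,4,8}
'a' @ 1: {1,2,3,4,5,6,8,9}  ✓accept
'b' @ 2: {1,2,3,4,7,8}  ✓accept
'a' @ 3: {1,2,3,4,5,6,8,9}  ✓accept
'b' @ 4: {1,2,3,4,7,8}  ✓accept
'a' @ 5: {1,2,3,4,5,6,8,9}  ✓accept
'b' @ 6: {1,2,3,4,7,8}  ✓accept
end set {1,2,3,4,7,8} — state 1 in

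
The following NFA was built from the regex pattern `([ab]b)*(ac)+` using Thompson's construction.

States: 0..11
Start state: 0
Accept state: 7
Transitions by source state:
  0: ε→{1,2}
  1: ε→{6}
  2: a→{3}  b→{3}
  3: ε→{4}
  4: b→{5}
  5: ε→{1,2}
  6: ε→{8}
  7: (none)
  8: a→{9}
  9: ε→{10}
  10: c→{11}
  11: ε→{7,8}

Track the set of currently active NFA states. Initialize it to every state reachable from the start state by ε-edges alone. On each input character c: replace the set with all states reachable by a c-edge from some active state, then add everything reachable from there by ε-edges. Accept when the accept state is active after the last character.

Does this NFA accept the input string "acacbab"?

start: ε-closure({0}) = {0,1,2,6,8}
'a' @ 1: {3,4,9,10}
'c' @ 2: {7,8,11}  ✓accept
'a' @ 3: {9,10}
'c' @ 4: {7,8,11}  ✓accept
'b' @ 5: {}  — dead — no transitions
rest 'ab' ignored (set empty)
after full input: {}  (accept=7 not in)

Answer: REJECT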